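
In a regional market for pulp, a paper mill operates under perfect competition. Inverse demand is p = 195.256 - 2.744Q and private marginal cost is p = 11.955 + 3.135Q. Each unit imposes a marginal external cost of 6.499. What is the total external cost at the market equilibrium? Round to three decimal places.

202.632

Market equilibrium (private): 11.955 + 3.135Q = 195.256 - 2.744Q → Q_m = 31.1789.
Total external cost = MEC × Q_m = 6.499 × 31.1789 = 202.6317.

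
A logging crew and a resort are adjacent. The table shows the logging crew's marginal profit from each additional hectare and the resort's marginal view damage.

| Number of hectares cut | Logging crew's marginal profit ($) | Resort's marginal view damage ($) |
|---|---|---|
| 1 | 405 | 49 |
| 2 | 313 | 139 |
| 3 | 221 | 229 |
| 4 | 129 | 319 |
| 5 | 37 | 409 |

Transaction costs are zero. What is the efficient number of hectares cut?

Bargaining reaches the level where marginal profit last exceeds marginal view damage.
That holds through level 2 (313 ≥ 139) but not at 3 (221 < 229).

2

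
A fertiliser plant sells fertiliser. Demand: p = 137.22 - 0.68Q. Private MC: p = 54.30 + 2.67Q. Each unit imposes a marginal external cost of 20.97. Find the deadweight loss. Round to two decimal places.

Market equilibrium (private): 54.30 + 2.67Q = 137.22 - 0.68Q → Q_m = 24.7522.
Social marginal cost = private MC + MEC = 75.27 + 2.67Q.
Set SMC = demand: 75.27 + 2.67Q = 137.22 - 0.68Q → Q* = 18.4925.
Between Q* and Q_m the wedge SMC − demand runs linearly from 0 to MEC(Q_m), so the loss is a triangle.
DWL = ½ × 6.2597 × 20.9700 = 65.6330.

DWL = 65.63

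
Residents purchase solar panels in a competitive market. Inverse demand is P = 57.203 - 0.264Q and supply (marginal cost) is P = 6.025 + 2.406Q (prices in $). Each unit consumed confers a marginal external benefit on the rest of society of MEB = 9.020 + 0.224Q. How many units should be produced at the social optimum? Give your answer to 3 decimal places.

Q* = 24.611

Social marginal benefit = demand + MEB = 66.223 - 0.040Q.
Set SMB = MC: 66.223 - 0.040Q = 6.025 + 2.406Q → Q* = 24.6108.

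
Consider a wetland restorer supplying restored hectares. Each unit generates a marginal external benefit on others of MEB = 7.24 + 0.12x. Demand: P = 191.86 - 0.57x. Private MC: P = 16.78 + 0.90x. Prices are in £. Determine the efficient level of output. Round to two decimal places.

x* = 135.05

Social marginal cost = private MC − MEB = 9.54 + 0.78x.
Set SMC = demand: 9.54 + 0.78x = 191.86 - 0.57x → x* = 135.0519.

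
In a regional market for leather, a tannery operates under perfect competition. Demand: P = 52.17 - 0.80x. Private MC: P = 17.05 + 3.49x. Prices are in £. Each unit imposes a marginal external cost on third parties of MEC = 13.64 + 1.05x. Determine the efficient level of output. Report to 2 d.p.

x* = 4.02

Social marginal cost = private MC + MEC = 30.69 + 4.54x.
Set SMC = demand: 30.69 + 4.54x = 52.17 - 0.80x → x* = 4.0225.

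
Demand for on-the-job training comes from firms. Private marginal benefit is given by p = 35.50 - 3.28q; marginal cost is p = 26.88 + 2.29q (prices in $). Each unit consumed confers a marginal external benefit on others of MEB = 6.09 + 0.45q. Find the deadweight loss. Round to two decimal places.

Market equilibrium (private): 26.88 + 2.29q = 35.50 - 3.28q → q_m = 1.5476.
Social marginal benefit = demand + MEB = 41.59 - 2.83q.
Set SMB = MC: 41.59 - 2.83q = 26.88 + 2.29q → q* = 2.8730.
Height of the DWL triangle at q_m is SMB(q_m) − MC(q_m) = MEB(q_m) = 6.7864.
DWL = ½ × 1.3254 × 6.7864 = 4.4973.

DWL = $4.50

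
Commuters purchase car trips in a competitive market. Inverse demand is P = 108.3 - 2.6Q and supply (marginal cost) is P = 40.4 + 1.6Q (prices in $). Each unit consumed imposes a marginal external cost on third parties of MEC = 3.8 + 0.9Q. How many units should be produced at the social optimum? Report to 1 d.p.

Social marginal benefit = demand − MEC = 104.5 - 3.5Q.
Set SMB = MC: 104.5 - 3.5Q = 40.4 + 1.6Q → Q* = 12.5686.

Q* = 12.6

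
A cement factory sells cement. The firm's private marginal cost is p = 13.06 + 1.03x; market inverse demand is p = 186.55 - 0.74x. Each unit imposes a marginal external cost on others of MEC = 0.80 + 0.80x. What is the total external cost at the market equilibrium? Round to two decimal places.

Market equilibrium (private): 13.06 + 1.03x = 186.55 - 0.74x → x_m = 98.0169.
Total external cost = ∫₀^{x_m} (0.80 + 0.80x) dx = 0.80×98.0169 + ½×0.80×98.0169² = 3921.3386.

3921.34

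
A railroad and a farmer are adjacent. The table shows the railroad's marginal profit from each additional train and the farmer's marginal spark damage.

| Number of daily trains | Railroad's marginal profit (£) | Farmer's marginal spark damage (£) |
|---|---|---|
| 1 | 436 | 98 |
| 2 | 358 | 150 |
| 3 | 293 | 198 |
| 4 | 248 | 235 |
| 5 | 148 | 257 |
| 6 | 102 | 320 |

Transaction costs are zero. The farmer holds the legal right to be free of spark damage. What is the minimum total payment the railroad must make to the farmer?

£681

Efficient level: marginal profit ≥ marginal spark damage through level 4, so k* = 4.
With the farmer holding the right, the railroad must at least compensate total damage at k*: 98 + 150 + 198 + 235 = 681.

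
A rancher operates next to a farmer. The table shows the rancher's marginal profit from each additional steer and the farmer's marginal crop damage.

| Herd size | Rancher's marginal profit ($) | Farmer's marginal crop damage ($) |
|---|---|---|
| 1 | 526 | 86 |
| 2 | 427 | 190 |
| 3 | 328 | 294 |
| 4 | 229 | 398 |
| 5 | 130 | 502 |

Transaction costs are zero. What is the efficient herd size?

3

Bargaining reaches the level where marginal profit last exceeds marginal crop damage.
That holds through level 3 (328 ≥ 294) but not at 4 (229 < 398).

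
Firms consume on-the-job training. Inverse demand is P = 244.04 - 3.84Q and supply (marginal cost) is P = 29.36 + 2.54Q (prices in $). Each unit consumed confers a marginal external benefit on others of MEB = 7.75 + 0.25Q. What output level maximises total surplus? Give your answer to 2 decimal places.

Q* = 36.29

Social marginal benefit = demand + MEB = 251.79 - 3.59Q.
Set SMB = MC: 251.79 - 3.59Q = 29.36 + 2.54Q → Q* = 36.2855.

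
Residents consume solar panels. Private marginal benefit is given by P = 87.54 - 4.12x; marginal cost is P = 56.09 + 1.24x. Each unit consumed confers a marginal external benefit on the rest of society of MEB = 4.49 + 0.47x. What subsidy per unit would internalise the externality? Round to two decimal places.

Social marginal benefit = demand + MEB = 92.03 - 3.65x.
Set SMB = MC: 92.03 - 3.65x = 56.09 + 1.24x → x* = 7.3497.
The Pigouvian subsidy equals MEB at x*: 4.49 + 0.47×7.3497 = 7.9444.

subsidy = 7.94 per unit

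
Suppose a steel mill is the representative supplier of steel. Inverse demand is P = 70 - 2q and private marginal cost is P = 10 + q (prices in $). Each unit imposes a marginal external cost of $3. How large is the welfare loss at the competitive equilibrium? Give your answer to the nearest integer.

DWL = $2

Market equilibrium (private): 10 + q = 70 - 2q → q_m = 20.0000.
Social marginal cost = private MC + MEC = 13 + q.
Set SMC = demand: 13 + q = 70 - 2q → q* = 19.0000.
The loss is the area between SMC and demand from q* to q_m; with linear curves that's a triangle of height MEC(q_m).
DWL = ½ × 1.0000 × 3.0000 = 1.5000.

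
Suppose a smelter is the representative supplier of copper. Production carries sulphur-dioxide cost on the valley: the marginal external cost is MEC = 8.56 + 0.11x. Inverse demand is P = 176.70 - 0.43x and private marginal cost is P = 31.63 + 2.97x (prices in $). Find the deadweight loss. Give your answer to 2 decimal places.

Market equilibrium (private): 31.63 + 2.97x = 176.70 - 0.43x → x_m = 42.6676.
Social marginal cost = private MC + MEC = 40.19 + 3.08x.
Set SMC = demand: 40.19 + 3.08x = 176.70 - 0.43x → x* = 38.8917.
Between x* and x_m the wedge SMC − demand runs linearly from 0 to MEC(x_m), so the loss is a triangle.
DWL = ½ × 3.7759 × 13.2534 = 25.0218.

DWL = $25.02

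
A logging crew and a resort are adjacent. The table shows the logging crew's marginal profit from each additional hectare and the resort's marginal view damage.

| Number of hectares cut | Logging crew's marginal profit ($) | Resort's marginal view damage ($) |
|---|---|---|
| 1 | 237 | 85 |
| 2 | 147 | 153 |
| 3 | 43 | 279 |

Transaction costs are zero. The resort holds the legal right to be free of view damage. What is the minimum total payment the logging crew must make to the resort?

$85

Efficient level: marginal profit ≥ marginal view damage through level 1, so k* = 1.
With the resort holding the right, the logging crew must at least compensate total damage at k*: 85 = 85.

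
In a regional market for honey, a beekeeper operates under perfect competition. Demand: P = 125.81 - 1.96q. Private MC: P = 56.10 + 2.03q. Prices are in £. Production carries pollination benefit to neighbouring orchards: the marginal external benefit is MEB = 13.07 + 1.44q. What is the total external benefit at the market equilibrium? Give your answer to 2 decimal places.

£448.12

Market equilibrium (private): 56.10 + 2.03q = 125.81 - 1.96q → q_m = 17.4712.
Total external benefit = ∫₀^{q_m} (13.07 + 1.44q) dq = 13.07×17.4712 + ½×1.44×17.4712² = 448.1234.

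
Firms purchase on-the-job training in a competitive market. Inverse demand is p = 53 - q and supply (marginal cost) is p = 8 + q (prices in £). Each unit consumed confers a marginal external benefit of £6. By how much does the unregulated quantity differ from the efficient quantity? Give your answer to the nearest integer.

3 units

Market equilibrium (private): 8 + q = 53 - q → q_m = 22.5000.
Social marginal benefit = demand + MEB = 59 - q.
Set SMB = MC: 59 - q = 8 + q → q* = 25.5000.
Gap = |22.5000 − 25.5000| = 3.0000.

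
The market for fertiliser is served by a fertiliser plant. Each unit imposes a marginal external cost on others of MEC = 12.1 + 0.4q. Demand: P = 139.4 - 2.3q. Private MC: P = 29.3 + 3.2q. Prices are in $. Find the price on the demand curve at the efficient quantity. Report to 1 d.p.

P = $101.2

Social marginal cost = private MC + MEC = 41.4 + 3.6q.
Set SMC = demand: 41.4 + 3.6q = 139.4 - 2.3q → q* = 16.6102.
Consumer price on the demand curve at q*: 139.4 − 2.3×16.6102 = 101.1965.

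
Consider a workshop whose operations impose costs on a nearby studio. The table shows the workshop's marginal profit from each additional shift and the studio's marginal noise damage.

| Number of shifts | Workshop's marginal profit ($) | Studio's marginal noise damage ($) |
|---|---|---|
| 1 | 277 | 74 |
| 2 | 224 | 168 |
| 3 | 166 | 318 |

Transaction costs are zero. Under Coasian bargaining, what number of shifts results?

Bargaining reaches the level where marginal profit last exceeds marginal noise damage.
That holds through level 2 (224 ≥ 168) but not at 3 (166 < 318).

2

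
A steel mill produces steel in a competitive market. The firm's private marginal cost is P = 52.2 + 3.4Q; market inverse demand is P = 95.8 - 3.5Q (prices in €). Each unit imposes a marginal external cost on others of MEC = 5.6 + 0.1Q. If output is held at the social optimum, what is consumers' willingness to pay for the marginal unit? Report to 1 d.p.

P = €76.8

Social marginal cost = private MC + MEC = 57.8 + 3.5Q.
Set SMC = demand: 57.8 + 3.5Q = 95.8 - 3.5Q → Q* = 5.4286.
Consumer price on the demand curve at Q*: 95.8 − 3.5×5.4286 = 76.7999.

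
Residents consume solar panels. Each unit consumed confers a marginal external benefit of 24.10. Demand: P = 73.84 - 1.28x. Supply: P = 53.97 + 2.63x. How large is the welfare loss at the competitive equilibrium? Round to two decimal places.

Market equilibrium (private): 53.97 + 2.63x = 73.84 - 1.28x → x_m = 5.0818.
Social marginal benefit = demand + MEB = 97.94 - 1.28x.
Set SMB = MC: 97.94 - 1.28x = 53.97 + 2.63x → x* = 11.2455.
The welfare-loss triangle has base |x_m − x*| and height MEB(x_m) (the vertical gap between SMB and MC is zero at x* and MEB at x_m).
DWL = ½ × 6.1637 × 24.1000 = 74.2726.

DWL = 74.27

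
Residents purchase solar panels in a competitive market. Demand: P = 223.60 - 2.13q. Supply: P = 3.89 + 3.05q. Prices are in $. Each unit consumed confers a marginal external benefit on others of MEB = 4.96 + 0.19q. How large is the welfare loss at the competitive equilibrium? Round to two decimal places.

DWL = $16.98

Market equilibrium (private): 3.89 + 3.05q = 223.60 - 2.13q → q_m = 42.4151.
Social marginal benefit = demand + MEB = 228.56 - 1.94q.
Set SMB = MC: 228.56 - 1.94q = 3.89 + 3.05q → q* = 45.0240.
Height of the DWL triangle at q_m is SMB(q_m) − MC(q_m) = MEB(q_m) = 13.0189.
DWL = ½ × 2.6089 × 13.0189 = 16.9825.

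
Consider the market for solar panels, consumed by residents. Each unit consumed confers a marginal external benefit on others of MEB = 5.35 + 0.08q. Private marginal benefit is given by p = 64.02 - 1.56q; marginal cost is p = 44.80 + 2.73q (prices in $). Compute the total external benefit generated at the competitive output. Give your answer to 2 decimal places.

$24.77

Market equilibrium (private): 44.80 + 2.73q = 64.02 - 1.56q → q_m = 4.4802.
Total external benefit = ∫₀^{q_m} (5.35 + 0.08q) dq = 5.35×4.4802 + ½×0.08×4.4802² = 24.7720.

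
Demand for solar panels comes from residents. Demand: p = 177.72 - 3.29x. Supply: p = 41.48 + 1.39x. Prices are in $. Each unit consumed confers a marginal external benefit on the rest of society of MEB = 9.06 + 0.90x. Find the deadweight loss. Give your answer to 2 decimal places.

Market equilibrium (private): 41.48 + 1.39x = 177.72 - 3.29x → x_m = 29.1111.
Social marginal benefit = demand + MEB = 186.78 - 2.39x.
Set SMB = MC: 186.78 - 2.39x = 41.48 + 1.39x → x* = 38.4392.
The welfare-loss triangle has base |x_m − x*| and height MEB(x_m) (the vertical gap between SMB and MC is zero at x* and MEB at x_m).
DWL = ½ × 9.3281 × 35.2600 = 164.4544.

DWL = $164.45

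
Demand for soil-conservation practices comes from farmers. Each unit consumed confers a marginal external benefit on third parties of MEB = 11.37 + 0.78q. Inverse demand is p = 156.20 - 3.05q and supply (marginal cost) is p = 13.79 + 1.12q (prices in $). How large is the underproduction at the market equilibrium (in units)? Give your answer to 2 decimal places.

11.21 units

Market equilibrium (private): 13.79 + 1.12q = 156.20 - 3.05q → q_m = 34.1511.
Social marginal benefit = demand + MEB = 167.57 - 2.27q.
Set SMB = MC: 167.57 - 2.27q = 13.79 + 1.12q → q* = 45.3628.
Gap = |34.1511 − 45.3628| = 11.2117.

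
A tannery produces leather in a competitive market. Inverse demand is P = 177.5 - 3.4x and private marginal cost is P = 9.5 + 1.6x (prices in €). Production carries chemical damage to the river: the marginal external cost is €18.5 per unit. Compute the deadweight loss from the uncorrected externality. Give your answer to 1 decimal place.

DWL = €34.2

Market equilibrium (private): 9.5 + 1.6x = 177.5 - 3.4x → x_m = 33.6000.
Social marginal cost = private MC + MEC = 28.0 + 1.6x.
Set SMC = demand: 28.0 + 1.6x = 177.5 - 3.4x → x* = 29.9000.
Height of the DWL triangle at x_m is SMC(x_m) − demand(x_m) = MEC(x_m) = 18.5000.
DWL = ½ × 3.7000 × 18.5000 = 34.2250.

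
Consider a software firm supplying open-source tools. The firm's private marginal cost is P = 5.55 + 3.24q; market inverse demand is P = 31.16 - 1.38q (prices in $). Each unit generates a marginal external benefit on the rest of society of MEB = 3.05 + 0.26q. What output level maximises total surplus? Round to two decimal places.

q* = 6.57

Social marginal cost = private MC − MEB = 2.50 + 2.98q.
Set SMC = demand: 2.50 + 2.98q = 31.16 - 1.38q → q* = 6.5734.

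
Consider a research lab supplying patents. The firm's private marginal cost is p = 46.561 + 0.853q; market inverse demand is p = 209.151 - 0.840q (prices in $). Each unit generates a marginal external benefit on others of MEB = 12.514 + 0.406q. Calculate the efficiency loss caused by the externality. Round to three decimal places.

Market equilibrium (private): 46.561 + 0.853q = 209.151 - 0.840q → q_m = 96.0366.
Social marginal cost = private MC − MEB = 34.047 + 0.447q.
Set SMC = demand: 34.047 + 0.447q = 209.151 - 0.840q → q* = 136.0559.
The loss is the area between SMC and demand from q* to q_m; with linear curves that's a triangle of height MEB(q_m).
DWL = ½ × 40.0193 × 51.5049 = 1030.5950.

DWL = $1030.595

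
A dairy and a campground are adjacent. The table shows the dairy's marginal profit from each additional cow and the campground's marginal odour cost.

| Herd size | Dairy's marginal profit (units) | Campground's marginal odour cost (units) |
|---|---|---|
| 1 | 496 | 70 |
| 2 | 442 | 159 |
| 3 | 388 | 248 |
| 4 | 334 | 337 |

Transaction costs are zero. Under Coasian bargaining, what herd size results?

Bargaining reaches the level where marginal profit last exceeds marginal odour cost.
That holds through level 3 (388 ≥ 248) but not at 4 (334 < 337).

3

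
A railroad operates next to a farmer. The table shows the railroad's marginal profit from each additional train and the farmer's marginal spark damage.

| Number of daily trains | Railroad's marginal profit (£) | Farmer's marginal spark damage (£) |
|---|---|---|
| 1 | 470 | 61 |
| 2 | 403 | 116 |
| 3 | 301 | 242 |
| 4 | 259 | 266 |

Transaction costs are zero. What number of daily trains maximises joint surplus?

3

Bargaining reaches the level where marginal profit last exceeds marginal spark damage.
That holds through level 3 (301 ≥ 242) but not at 4 (259 < 266).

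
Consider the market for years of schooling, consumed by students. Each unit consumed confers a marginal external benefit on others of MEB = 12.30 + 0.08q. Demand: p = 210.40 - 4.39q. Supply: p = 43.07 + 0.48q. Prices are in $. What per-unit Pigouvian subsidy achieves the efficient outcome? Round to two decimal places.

Social marginal benefit = demand + MEB = 222.70 - 4.31q.
Set SMB = MC: 222.70 - 4.31q = 43.07 + 0.48q → q* = 37.5010.
The Pigouvian subsidy equals MEB at q*: 12.30 + 0.08×37.5010 = 15.3001.

subsidy = $15.30 per unit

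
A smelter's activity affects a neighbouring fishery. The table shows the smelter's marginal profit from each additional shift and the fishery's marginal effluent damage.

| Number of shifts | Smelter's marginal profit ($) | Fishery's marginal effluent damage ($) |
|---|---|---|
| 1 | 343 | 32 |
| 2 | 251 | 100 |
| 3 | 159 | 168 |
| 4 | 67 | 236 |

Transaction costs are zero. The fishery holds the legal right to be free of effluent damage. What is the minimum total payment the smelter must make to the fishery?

Efficient level: marginal profit ≥ marginal effluent damage through level 2, so k* = 2.
With the fishery holding the right, the smelter must at least compensate total damage at k*: 32 + 100 = 132.

$132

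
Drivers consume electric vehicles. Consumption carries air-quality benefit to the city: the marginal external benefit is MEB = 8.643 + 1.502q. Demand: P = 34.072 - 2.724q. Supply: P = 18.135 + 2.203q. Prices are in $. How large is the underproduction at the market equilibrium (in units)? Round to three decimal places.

Market equilibrium (private): 18.135 + 2.203q = 34.072 - 2.724q → q_m = 3.2346.
Social marginal benefit = demand + MEB = 42.715 - 1.222q.
Set SMB = MC: 42.715 - 1.222q = 18.135 + 2.203q → q* = 7.1766.
Gap = |3.2346 − 7.1766| = 3.9420.

3.942 units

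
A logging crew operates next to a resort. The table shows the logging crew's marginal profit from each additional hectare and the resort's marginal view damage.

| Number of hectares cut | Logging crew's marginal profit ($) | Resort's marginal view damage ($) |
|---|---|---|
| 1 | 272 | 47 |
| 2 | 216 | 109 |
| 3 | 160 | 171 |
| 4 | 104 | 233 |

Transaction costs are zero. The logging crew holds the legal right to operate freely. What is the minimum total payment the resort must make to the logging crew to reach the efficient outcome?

$264

Left alone the logging crew would choose level 4 (marginal profit stays positive).
Efficient level: k* = 2 (marginal profit ≥ marginal view damage through 2).
The resort must at least cover the logging crew's forgone profit from cutting 4→2: 160 + 104 = 264.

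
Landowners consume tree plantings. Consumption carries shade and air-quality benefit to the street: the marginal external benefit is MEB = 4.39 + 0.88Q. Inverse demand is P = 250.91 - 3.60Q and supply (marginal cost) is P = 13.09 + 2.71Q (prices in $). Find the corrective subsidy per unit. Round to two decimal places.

Social marginal benefit = demand + MEB = 255.30 - 2.72Q.
Set SMB = MC: 255.30 - 2.72Q = 13.09 + 2.71Q → Q* = 44.6059.
The Pigouvian subsidy equals MEB at Q*: 4.39 + 0.88×44.6059 = 43.6432.

subsidy = $43.64 per unit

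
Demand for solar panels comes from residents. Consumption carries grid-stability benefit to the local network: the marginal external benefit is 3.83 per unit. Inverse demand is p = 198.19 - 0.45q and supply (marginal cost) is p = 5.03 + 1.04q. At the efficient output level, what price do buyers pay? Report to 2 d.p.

Social marginal benefit = demand + MEB = 202.02 - 0.45q.
Set SMB = MC: 202.02 - 0.45q = 5.03 + 1.04q → q* = 132.2081.
Consumer price on the demand curve at q*: 198.19 − 0.45×132.2081 = 138.6964.

P = 138.70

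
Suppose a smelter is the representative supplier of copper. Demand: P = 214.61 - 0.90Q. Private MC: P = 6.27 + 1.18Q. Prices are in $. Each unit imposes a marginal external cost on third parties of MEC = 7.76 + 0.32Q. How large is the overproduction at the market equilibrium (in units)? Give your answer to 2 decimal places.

16.59 units

Market equilibrium (private): 6.27 + 1.18Q = 214.61 - 0.90Q → Q_m = 100.1635.
Social marginal cost = private MC + MEC = 14.03 + 1.50Q.
Set SMC = demand: 14.03 + 1.50Q = 214.61 - 0.90Q → Q* = 83.5750.
Gap = |100.1635 − 83.5750| = 16.5885.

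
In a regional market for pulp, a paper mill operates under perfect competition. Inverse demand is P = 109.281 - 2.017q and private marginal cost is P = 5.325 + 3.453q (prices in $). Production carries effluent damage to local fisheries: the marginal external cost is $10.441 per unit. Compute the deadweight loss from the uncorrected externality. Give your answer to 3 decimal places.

Market equilibrium (private): 5.325 + 3.453q = 109.281 - 2.017q → q_m = 19.0048.
Social marginal cost = private MC + MEC = 15.766 + 3.453q.
Set SMC = demand: 15.766 + 3.453q = 109.281 - 2.017q → q* = 17.0960.
Height of the DWL triangle at q_m is SMC(q_m) − demand(q_m) = MEC(q_m) = 10.4410.
DWL = ½ × 1.9088 × 10.4410 = 9.9649.

DWL = $9.965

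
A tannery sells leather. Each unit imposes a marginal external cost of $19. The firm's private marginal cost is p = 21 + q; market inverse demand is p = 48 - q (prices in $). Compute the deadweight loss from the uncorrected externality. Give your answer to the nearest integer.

DWL = $90

Market equilibrium (private): 21 + q = 48 - q → q_m = 13.5000.
Social marginal cost = private MC + MEC = 40 + q.
Set SMC = demand: 40 + q = 48 - q → q* = 4.0000.
The welfare-loss triangle has base |q_m − q*| and height MEC(q_m) (the vertical gap between SMC and demand is zero at q* and MEC at q_m).
DWL = ½ × 9.5000 × 19.0000 = 90.2500.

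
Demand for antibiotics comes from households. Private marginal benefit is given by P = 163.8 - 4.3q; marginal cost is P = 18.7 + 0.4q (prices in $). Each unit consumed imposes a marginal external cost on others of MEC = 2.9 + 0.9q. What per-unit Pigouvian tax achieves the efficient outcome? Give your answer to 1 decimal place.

Social marginal benefit = demand − MEC = 160.9 - 5.2q.
Set SMB = MC: 160.9 - 5.2q = 18.7 + 0.4q → q* = 25.3929.
The Pigouvian tax equals MEC at q*: 2.9 + 0.9×25.3929 = 25.7536.

tax = $25.8 per unit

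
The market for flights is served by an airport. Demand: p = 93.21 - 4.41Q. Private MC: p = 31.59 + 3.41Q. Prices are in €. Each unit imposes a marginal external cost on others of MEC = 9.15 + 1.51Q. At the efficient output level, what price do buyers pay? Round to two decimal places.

P = €68.41

Social marginal cost = private MC + MEC = 40.74 + 4.92Q.
Set SMC = demand: 40.74 + 4.92Q = 93.21 - 4.41Q → Q* = 5.6238.
Consumer price on the demand curve at Q*: 93.21 − 4.41×5.6238 = 68.4090.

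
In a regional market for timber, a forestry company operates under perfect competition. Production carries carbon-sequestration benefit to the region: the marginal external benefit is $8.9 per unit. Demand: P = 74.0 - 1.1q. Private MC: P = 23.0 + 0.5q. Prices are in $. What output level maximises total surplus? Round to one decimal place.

Social marginal cost = private MC − MEB = 14.1 + 0.5q.
Set SMC = demand: 14.1 + 0.5q = 74.0 - 1.1q → q* = 37.4375.

q* = 37.4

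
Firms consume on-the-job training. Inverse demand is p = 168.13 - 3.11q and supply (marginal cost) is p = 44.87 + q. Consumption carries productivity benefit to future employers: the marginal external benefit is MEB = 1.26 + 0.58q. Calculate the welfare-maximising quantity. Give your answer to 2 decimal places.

q* = 35.27

Social marginal benefit = demand + MEB = 169.39 - 2.53q.
Set SMB = MC: 169.39 - 2.53q = 44.87 + q → q* = 35.2748.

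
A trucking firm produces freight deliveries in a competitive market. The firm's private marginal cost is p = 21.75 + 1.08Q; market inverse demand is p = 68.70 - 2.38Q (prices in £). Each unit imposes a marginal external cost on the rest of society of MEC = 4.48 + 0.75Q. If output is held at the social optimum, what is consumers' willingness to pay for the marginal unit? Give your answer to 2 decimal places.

P = £44.69

Social marginal cost = private MC + MEC = 26.23 + 1.83Q.
Set SMC = demand: 26.23 + 1.83Q = 68.70 - 2.38Q → Q* = 10.0879.
Consumer price on the demand curve at Q*: 68.70 − 2.38×10.0879 = 44.6908.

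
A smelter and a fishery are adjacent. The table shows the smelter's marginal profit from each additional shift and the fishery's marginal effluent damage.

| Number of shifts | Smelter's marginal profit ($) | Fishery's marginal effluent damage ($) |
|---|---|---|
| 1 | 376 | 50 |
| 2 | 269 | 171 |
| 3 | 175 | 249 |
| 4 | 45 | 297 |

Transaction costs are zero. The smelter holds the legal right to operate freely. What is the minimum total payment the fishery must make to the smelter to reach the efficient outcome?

Left alone the smelter would choose level 4 (marginal profit stays positive).
Efficient level: k* = 2 (marginal profit ≥ marginal effluent damage through 2).
The fishery must at least cover the smelter's forgone profit from cutting 4→2: 175 + 45 = 220.

$220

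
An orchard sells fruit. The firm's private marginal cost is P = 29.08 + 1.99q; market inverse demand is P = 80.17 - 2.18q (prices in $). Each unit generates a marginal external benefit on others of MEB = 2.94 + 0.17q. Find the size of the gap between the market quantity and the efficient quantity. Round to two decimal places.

1.26 units

Market equilibrium (private): 29.08 + 1.99q = 80.17 - 2.18q → q_m = 12.2518.
Social marginal cost = private MC − MEB = 26.14 + 1.82q.
Set SMC = demand: 26.14 + 1.82q = 80.17 - 2.18q → q* = 13.5075.
Gap = |12.2518 − 13.5075| = 1.2557.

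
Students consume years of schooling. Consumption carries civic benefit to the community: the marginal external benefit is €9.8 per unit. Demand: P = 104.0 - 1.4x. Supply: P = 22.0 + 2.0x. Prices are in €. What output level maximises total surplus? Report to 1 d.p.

x* = 27.0

Social marginal benefit = demand + MEB = 113.8 - 1.4x.
Set SMB = MC: 113.8 - 1.4x = 22.0 + 2.0x → x* = 27.0000.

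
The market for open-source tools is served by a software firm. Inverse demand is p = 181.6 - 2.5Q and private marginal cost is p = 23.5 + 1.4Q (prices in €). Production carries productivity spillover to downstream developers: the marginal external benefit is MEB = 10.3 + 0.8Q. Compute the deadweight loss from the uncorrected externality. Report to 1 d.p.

DWL = €294.5

Market equilibrium (private): 23.5 + 1.4Q = 181.6 - 2.5Q → Q_m = 40.5385.
Social marginal cost = private MC − MEB = 13.2 + 0.6Q.
Set SMC = demand: 13.2 + 0.6Q = 181.6 - 2.5Q → Q* = 54.3226.
The loss is the area between SMC and demand from Q* to Q_m; with linear curves that's a triangle of height MEB(Q_m).
DWL = ½ × 13.7841 × 42.7308 = 294.5028.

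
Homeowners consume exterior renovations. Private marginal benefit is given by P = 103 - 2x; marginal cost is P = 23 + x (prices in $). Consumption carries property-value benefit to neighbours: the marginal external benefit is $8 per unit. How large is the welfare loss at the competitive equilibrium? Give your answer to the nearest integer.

DWL = $11

Market equilibrium (private): 23 + x = 103 - 2x → x_m = 26.6667.
Social marginal benefit = demand + MEB = 111 - 2x.
Set SMB = MC: 111 - 2x = 23 + x → x* = 29.3333.
The loss is the area between SMB and MC from x* to x_m; with linear curves that's a triangle of height MEB(x_m).
DWL = ½ × 2.6666 × 8.0000 = 10.6664.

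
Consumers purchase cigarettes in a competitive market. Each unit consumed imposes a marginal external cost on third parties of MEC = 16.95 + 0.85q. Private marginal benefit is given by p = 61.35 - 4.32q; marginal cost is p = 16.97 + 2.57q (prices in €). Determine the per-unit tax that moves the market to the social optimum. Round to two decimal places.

Social marginal benefit = demand − MEC = 44.40 - 5.17q.
Set SMB = MC: 44.40 - 5.17q = 16.97 + 2.57q → q* = 3.5439.
The Pigouvian tax equals MEC at q*: 16.95 + 0.85×3.5439 = 19.9623.

tax = €19.96 per unit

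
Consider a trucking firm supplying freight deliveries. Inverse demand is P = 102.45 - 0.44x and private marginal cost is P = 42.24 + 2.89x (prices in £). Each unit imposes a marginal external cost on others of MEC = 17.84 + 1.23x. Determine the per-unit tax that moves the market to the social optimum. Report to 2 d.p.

tax = £29.27 per unit

Social marginal cost = private MC + MEC = 60.08 + 4.12x.
Set SMC = demand: 60.08 + 4.12x = 102.45 - 0.44x → x* = 9.2917.
The Pigouvian tax equals MEC at x*: 17.84 + 1.23×9.2917 = 29.2688.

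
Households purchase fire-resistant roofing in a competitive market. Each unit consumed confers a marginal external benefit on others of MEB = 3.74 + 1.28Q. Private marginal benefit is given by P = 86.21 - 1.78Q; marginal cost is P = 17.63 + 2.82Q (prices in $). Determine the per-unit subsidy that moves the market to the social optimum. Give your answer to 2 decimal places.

subsidy = $31.62 per unit

Social marginal benefit = demand + MEB = 89.95 - 0.50Q.
Set SMB = MC: 89.95 - 0.50Q = 17.63 + 2.82Q → Q* = 21.7831.
The Pigouvian subsidy equals MEB at Q*: 3.74 + 1.28×21.7831 = 31.6224.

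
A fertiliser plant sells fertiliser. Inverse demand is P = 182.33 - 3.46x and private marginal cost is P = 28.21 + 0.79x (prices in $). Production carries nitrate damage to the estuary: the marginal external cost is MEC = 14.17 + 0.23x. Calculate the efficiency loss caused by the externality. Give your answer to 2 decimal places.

Market equilibrium (private): 28.21 + 0.79x = 182.33 - 3.46x → x_m = 36.2635.
Social marginal cost = private MC + MEC = 42.38 + 1.02x.
Set SMC = demand: 42.38 + 1.02x = 182.33 - 3.46x → x* = 31.2388.
Height of the DWL triangle at x_m is SMC(x_m) − demand(x_m) = MEC(x_m) = 22.5106.
DWL = ½ × 5.0247 × 22.5106 = 56.5545.

DWL = $56.55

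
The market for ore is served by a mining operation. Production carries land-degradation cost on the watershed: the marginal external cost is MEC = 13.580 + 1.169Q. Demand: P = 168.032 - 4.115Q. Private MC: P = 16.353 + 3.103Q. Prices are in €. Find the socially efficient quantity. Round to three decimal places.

Q* = 16.466

Social marginal cost = private MC + MEC = 29.933 + 4.272Q.
Set SMC = demand: 29.933 + 4.272Q = 168.032 - 4.115Q → Q* = 16.4658.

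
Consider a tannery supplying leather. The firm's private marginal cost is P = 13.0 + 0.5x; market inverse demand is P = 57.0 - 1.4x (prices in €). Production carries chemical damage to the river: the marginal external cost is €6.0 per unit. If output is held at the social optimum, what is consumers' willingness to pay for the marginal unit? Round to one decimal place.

P = €29.0

Social marginal cost = private MC + MEC = 19.0 + 0.5x.
Set SMC = demand: 19.0 + 0.5x = 57.0 - 1.4x → x* = 20.0000.
Consumer price on the demand curve at x*: 57.0 − 1.4×20.0000 = 29.0000.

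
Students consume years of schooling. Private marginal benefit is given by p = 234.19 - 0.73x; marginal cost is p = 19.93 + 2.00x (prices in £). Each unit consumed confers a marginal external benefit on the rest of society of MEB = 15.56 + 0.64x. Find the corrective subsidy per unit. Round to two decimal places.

Social marginal benefit = demand + MEB = 249.75 - 0.09x.
Set SMB = MC: 249.75 - 0.09x = 19.93 + 2.00x → x* = 109.9617.
The Pigouvian subsidy equals MEB at x*: 15.56 + 0.64×109.9617 = 85.9355.

subsidy = £85.94 per unit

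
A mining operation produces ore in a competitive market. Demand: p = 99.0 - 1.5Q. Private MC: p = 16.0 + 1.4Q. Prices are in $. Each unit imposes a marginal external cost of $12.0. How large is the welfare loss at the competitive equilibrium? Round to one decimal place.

Market equilibrium (private): 16.0 + 1.4Q = 99.0 - 1.5Q → Q_m = 28.6207.
Social marginal cost = private MC + MEC = 28.0 + 1.4Q.
Set SMC = demand: 28.0 + 1.4Q = 99.0 - 1.5Q → Q* = 24.4828.
Height of the DWL triangle at Q_m is SMC(Q_m) − demand(Q_m) = MEC(Q_m) = 12.0000.
DWL = ½ × 4.1379 × 12.0000 = 24.8274.

DWL = $24.8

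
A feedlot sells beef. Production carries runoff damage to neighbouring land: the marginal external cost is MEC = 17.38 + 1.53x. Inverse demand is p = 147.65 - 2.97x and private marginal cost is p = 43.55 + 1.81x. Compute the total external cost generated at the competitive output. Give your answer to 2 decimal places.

741.34

Market equilibrium (private): 43.55 + 1.81x = 147.65 - 2.97x → x_m = 21.7782.
Total external cost = ∫₀^{x_m} (17.38 + 1.53x) dx = 17.38×21.7782 + ½×1.53×21.7782² = 741.3370.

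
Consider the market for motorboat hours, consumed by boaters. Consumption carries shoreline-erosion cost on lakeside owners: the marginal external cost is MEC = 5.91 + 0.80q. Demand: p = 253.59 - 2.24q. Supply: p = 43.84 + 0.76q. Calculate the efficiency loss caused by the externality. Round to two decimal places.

DWL = 503.24

Market equilibrium (private): 43.84 + 0.76q = 253.59 - 2.24q → q_m = 69.9167.
Social marginal benefit = demand − MEC = 247.68 - 3.04q.
Set SMB = MC: 247.68 - 3.04q = 43.84 + 0.76q → q* = 53.6421.
Height of the DWL triangle at q_m is MC(q_m) − SMB(q_m) = MEC(q_m) = 61.8433.
DWL = ½ × 16.2746 × 61.8433 = 503.2375.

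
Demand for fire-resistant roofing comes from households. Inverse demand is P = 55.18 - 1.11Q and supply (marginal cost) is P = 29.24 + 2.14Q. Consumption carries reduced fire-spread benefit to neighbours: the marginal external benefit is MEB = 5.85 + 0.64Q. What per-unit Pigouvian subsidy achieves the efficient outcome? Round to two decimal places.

subsidy = 13.65 per unit

Social marginal benefit = demand + MEB = 61.03 - 0.47Q.
Set SMB = MC: 61.03 - 0.47Q = 29.24 + 2.14Q → Q* = 12.1801.
The Pigouvian subsidy equals MEB at Q*: 5.85 + 0.64×12.1801 = 13.6453.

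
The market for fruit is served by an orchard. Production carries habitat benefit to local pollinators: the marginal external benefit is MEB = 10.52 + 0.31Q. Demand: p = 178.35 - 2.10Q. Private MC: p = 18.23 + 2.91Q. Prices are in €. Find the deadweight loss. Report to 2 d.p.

DWL = €44.39

Market equilibrium (private): 18.23 + 2.91Q = 178.35 - 2.10Q → Q_m = 31.9601.
Social marginal cost = private MC − MEB = 7.71 + 2.60Q.
Set SMC = demand: 7.71 + 2.60Q = 178.35 - 2.10Q → Q* = 36.3064.
Height of the DWL triangle at Q_m is demand(Q_m) − SMC(Q_m) = MEB(Q_m) = 20.4276.
DWL = ½ × 4.3463 × 20.4276 = 44.3922.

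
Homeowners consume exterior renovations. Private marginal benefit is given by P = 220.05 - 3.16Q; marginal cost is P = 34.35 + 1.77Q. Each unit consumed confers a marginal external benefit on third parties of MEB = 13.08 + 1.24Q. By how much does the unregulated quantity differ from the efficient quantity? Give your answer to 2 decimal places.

Market equilibrium (private): 34.35 + 1.77Q = 220.05 - 3.16Q → Q_m = 37.6673.
Social marginal benefit = demand + MEB = 233.13 - 1.92Q.
Set SMB = MC: 233.13 - 1.92Q = 34.35 + 1.77Q → Q* = 53.8699.
Gap = |37.6673 − 53.8699| = 16.2026.

16.20 units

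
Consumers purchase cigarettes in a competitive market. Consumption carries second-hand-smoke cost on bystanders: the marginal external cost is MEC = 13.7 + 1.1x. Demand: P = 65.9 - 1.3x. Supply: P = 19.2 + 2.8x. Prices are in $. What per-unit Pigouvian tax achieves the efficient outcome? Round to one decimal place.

Social marginal benefit = demand − MEC = 52.2 - 2.4x.
Set SMB = MC: 52.2 - 2.4x = 19.2 + 2.8x → x* = 6.3462.
The Pigouvian tax equals MEC at x*: 13.7 + 1.1×6.3462 = 20.6808.

tax = $20.7 per unit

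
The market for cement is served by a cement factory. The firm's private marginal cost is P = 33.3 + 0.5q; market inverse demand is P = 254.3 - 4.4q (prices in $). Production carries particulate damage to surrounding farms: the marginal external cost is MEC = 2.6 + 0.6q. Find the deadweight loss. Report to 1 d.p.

DWL = $80.0

Market equilibrium (private): 33.3 + 0.5q = 254.3 - 4.4q → q_m = 45.1020.
Social marginal cost = private MC + MEC = 35.9 + 1.1q.
Set SMC = demand: 35.9 + 1.1q = 254.3 - 4.4q → q* = 39.7091.
Height of the DWL triangle at q_m is SMC(q_m) − demand(q_m) = MEC(q_m) = 29.6612.
DWL = ½ × 5.3929 × 29.6612 = 79.9799.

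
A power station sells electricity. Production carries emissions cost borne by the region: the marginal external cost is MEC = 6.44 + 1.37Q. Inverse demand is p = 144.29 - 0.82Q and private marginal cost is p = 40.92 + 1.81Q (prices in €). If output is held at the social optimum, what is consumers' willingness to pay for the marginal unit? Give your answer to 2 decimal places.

P = €124.42

Social marginal cost = private MC + MEC = 47.36 + 3.18Q.
Set SMC = demand: 47.36 + 3.18Q = 144.29 - 0.82Q → Q* = 24.2325.
Consumer price on the demand curve at Q*: 144.29 − 0.82×24.2325 = 124.4194.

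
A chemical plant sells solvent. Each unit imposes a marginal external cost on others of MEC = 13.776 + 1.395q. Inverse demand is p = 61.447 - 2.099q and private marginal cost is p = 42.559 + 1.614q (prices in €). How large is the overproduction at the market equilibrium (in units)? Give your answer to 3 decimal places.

Market equilibrium (private): 42.559 + 1.614q = 61.447 - 2.099q → q_m = 5.0870.
Social marginal cost = private MC + MEC = 56.335 + 3.009q.
Set SMC = demand: 56.335 + 3.009q = 61.447 - 2.099q → q* = 1.0008.
Gap = |5.0870 − 1.0008| = 4.0862.

4.086 units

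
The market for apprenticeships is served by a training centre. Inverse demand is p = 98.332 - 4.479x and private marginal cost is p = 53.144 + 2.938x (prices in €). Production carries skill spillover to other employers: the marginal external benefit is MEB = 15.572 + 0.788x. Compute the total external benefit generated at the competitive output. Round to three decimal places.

€109.497

Market equilibrium (private): 53.144 + 2.938x = 98.332 - 4.479x → x_m = 6.0925.
Total external benefit = ∫₀^{x_m} (15.572 + 0.788x) dx = 15.572×6.0925 + ½×0.788×6.0925² = 109.4971.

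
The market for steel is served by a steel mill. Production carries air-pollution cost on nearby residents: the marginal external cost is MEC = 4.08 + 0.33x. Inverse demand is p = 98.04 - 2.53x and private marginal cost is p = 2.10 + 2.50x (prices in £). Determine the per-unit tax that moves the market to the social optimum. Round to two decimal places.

tax = £9.74 per unit

Social marginal cost = private MC + MEC = 6.18 + 2.83x.
Set SMC = demand: 6.18 + 2.83x = 98.04 - 2.53x → x* = 17.1381.
The Pigouvian tax equals MEC at x*: 4.08 + 0.33×17.1381 = 9.7356.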